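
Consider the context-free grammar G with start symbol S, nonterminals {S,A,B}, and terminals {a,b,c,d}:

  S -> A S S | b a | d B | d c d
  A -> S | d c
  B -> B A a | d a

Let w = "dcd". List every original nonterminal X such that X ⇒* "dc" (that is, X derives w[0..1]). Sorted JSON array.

Convert to CNF:
  S -> A X7 | T0 T1 | T2 B | T2 X8
  A -> A X4 | T0 T1 | T2 B | T2 T3 | T2 X5
  B -> B X6 | T2 T1
  T0 -> b
  T1 -> a
  T2 -> d
  T3 -> c
  X4 -> S S
  X5 -> T3 T2
  X6 -> A T1
  X7 -> S S
  X8 -> T3 T2

CYK table (by increasing span) — only the sub-triangle for w[0..1]:
  cell(0,0) d: {T2}  orig:{}
  cell(1,1) c: {T3}  orig:{}
  cell(0,1) dc: {A}

Original NTs in T[0,1] deriving "dc": ["A"]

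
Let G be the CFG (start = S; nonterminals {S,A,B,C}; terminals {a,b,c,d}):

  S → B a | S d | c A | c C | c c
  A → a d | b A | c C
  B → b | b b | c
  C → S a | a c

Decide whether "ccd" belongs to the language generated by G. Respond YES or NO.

CNF form of G:
  S -> B T0 | S T1 | T3 A | T3 C | T3 T3
  A -> T0 T1 | T2 A | T3 C
  B -> T2 T2 | b | c
  C -> S T0 | T0 T3
  T0 -> a
  T1 -> d
  T2 -> b
  T3 -> c

CYK table (by increasing span):
  T[0,0] 'c' = {B,T3}  orig:{B}
  T[1,1] 'c' = {B,T3}  orig:{B}
  T[2,2] 'd' = {T1}  orig:{}
  T[0,1] 'cc' = {S}
  T[1,2] 'cd' = ∅
  T[0,2] 'ccd' = {S}

S ∈ T[0,2] ⇒ YES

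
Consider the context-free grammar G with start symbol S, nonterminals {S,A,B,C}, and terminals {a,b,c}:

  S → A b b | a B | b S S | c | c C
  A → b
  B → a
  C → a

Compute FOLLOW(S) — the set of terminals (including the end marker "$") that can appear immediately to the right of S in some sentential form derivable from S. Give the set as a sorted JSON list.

FIRST sets, iterate to fixpoint:
pass 1:
  A via A→b: +{b}
  B via B→a: +{a}
  C via C→a: +{a}
  S via S→A b b: +{b}
  S via S→a B: +{a}
  S via S→c: +{c}
  S: {a,b,c}  A: {b}  B: {a}  C: {a}
pass 2: (no change)
  S: {a,b,c}  A: {b}  B: {a}  C: {a}

FOLLOW iteration:
initialize: $ ∈ FOLLOW(S)
[1]
  S→A b b: FOLLOW(A) ⊇ FIRST(b) = {b}; new: +{b}
  S→a B: FOLLOW(B) ⊇ FOLLOW(S) ⊇ {$}; new: +{$}
  S→b S S: FOLLOW(S) ⊇ FIRST(S) = {a,b,c}; new: +{a,b,c}
  S→c C: FOLLOW(C) ⊇ FOLLOW(S) ⊇ {$,a,b,c}; new: +{$,a,b,c}
  S: {$,a,b,c}  A: {b}  B: {$}  C: {$,a,b,c}
[2]
  S→a B: FOLLOW(B) ⊇ FOLLOW(S) ⊇ {$,a,b,c}; new: +{a,b,c}
  S: {$,a,b,c}  A: {b}  B: {$,a,b,c}  C: {$,a,b,c}
[3] done
  S: {$,a,b,c}  A: {b}  B: {$,a,b,c}  C: {$,a,b,c}

FOLLOW(S) = ["$", "a", "b", "c"]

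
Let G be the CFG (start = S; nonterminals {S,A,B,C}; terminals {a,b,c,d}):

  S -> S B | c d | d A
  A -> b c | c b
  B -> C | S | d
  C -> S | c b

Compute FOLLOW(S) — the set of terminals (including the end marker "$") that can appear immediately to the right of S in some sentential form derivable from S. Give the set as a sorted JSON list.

Compute FIRST by fixpoint:
iter 1:
  A via A→b c: +{b}
  A via A→c b: +{c}
  B via B→d: +{d}
  C via C→c b: +{c}
  S via S→c d: +{c}
  S via S→d A: +{d}
  S: {c,d}  A: {b,c}  B: {d}  C: {c}
iter 2:
  B via B→C: +{c}
  C via C→S: +{d}
  S: {c,d}  A: {b,c}  B: {c,d}  C: {c,d}
iter 3: — fixpoint
  S: {c,d}  A: {b,c}  B: {c,d}  C: {c,d}

FOLLOW sets:
initialize: $ ∈ FOLLOW(S)
round 1:
  S→S B: FOLLOW(S) ⊇ FIRST(B) = {c,d}; new: +{c,d}
  S→S B: FOLLOW(B) ⊇ FOLLOW(S) ⊇ {$,c,d}; new: +{$,c,d}
  S→d A: FOLLOW(A) ⊇ FOLLOW(S) ⊇ {$,c,d}; new: +{$,c,d}
  FOLLOW[S]={$,c,d}  FOLLOW[A]={$,c,d}  FOLLOW[B]={$,c,d}  FOLLOW[C]={}
round 2:
  B→C: FOLLOW(C) ⊇ FOLLOW(B) ⊇ {$,c,d}; new: +{$,c,d}
  FOLLOW[S]={$,c,d}  FOLLOW[A]={$,c,d}  FOLLOW[B]={$,c,d}  FOLLOW[C]={$,c,d}
round 3: done
  FOLLOW[S]={$,c,d}  FOLLOW[A]={$,c,d}  FOLLOW[B]={$,c,d}  FOLLOW[C]={$,c,d}

FOLLOW(S) = ["$", "c", "d"]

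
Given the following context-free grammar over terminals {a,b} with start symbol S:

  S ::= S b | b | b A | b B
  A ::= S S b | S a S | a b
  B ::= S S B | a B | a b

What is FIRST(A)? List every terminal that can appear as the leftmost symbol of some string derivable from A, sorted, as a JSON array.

FIRST sets, iterate to fixpoint:
round 1:
  A via A→a b: +{a}
  B via B→a B: +{a}
  S via S→b: +{b}
  S: {b}  A: {a}  B: {a}
round 2:
  A via A→S S b: +{b}
  B via B→S S B: +{b}
  S: {b}  A: {a,b}  B: {a,b}
round 3: done
  S: {b}  A: {a,b}  B: {a,b}

FIRST(A) = ["a", "b"]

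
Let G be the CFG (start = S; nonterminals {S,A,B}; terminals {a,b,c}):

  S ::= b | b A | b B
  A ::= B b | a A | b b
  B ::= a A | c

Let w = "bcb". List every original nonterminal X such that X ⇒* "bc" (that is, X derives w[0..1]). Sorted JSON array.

Convert to CNF:
  S -> T0 A | T0 B | b
  A -> B T0 | T0 T0 | T1 A
  B -> T1 A | c
  T0 -> b
  T1 -> a

CYK fill (cells [i..j] with 0 ≤ i ≤ j ≤ 1 only):
  [0..0]={S,T0}  "b"  orig:{S}
  [1..1]={B}  "c"
  [0..1]={S}  "bc"

Original NTs in T[0,1] deriving "bc": ["S"]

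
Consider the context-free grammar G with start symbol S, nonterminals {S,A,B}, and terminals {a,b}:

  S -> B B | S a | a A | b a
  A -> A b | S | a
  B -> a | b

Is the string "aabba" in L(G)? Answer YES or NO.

Convert to CNF:
  S -> B B | S T1 | T0 T1 | T1 A
  A -> A T0 | B B | S T1 | T0 T1 | T1 A | a
  B -> a | b
  T0 -> b
  T1 -> a

CYK fill:
  [0..0]={A,B,T1}  "a"  orig:{A,B}
  [1..1]={A,B,T1}  "a"  orig:{A,B}
  [2..2]={B,T0}  "b"  orig:{B}
  [3..3]={B,T0}  "b"  orig:{B}
  [4..4]={A,B,T1}  "a"  orig:{A,B}
  [0..1]={A,S}  "aa"
  [1..2]={A,S}  "ab"
  [2..3]={A,S}  "bb"
  [3..4]={A,S}  "ba"
  [0..2]={A,S}  "aab"
  [1..3]={A,S}  "abb"
  [2..4]={A,S}  "bba"
  [0..3]={A,S}  "aabb"
  [1..4]={A,S}  "abba"
  [0..4]={A,S}  "aabba"

S ∈ T[0,4] ⇒ YES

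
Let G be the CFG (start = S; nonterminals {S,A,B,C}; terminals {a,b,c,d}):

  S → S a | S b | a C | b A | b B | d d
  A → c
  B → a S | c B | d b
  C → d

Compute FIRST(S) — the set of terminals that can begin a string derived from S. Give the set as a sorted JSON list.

Compute FIRST by fixpoint:
iter 1:
  A via A→c: +{c}
  B via B→a S: +{a}
  B via B→c B: +{c}
  B via B→d b: +{d}
  C via C→d: +{d}
  S via S→a C: +{a}
  S via S→b A: +{b}
  S via S→d d: +{d}
  FIRST(S)={a,b,d}  FIRST(A)={c}  FIRST(B)={a,c,d}  FIRST(C)={d}
iter 2: (stable)
  FIRST(S)={a,b,d}  FIRST(A)={c}  FIRST(B)={a,c,d}  FIRST(C)={d}

FIRST(S) = ["a", "b", "d"]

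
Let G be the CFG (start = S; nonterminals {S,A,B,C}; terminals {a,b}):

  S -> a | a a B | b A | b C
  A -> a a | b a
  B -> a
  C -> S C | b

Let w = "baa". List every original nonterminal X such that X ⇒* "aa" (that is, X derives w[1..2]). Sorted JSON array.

Convert to CNF:
  S -> T0 X2 | T1 A | T1 C | a
  A -> T0 T0 | T1 T0
  B -> a
  C -> S C | b
  T0 -> a
  T1 -> b
  X2 -> T0 B

CYK table (by increasing span) (cells [i..j] with 1 ≤ i ≤ j ≤ 2 only):
  cell(1,1) a: {B,S,T0}  orig:{B,S}
  cell(2,2) a: {B,S,T0}  orig:{B,S}
  cell(1,2) aa: {A,X2}  orig:{A}

Original NTs in T[1,2] deriving "aa": ["A"]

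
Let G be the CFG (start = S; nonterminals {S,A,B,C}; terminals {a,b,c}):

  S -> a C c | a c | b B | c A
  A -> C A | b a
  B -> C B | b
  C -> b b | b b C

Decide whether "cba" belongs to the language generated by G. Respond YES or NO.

CNF form of G:
  S -> T0 B | T1 T2 | T1 X4 | T2 A
  A -> C A | T0 T1
  B -> C B | b
  C -> T0 T0 | T0 X3
  T0 -> b
  T1 -> a
  T2 -> c
  X3 -> T0 C
  X4 -> C T2

CYK table (by increasing span):
  T[0,0] 'c' = {T2}  orig:{}
  T[1,1] 'b' = {B,T0}  orig:{B}
  T[2,2] 'a' = {T1}  orig:{}
  T[0,1] 'cb' = ∅
  T[1,2] 'ba' = {A}
  T[0,2] 'cba' = {S}

S ∈ T[0,2] ⇒ YES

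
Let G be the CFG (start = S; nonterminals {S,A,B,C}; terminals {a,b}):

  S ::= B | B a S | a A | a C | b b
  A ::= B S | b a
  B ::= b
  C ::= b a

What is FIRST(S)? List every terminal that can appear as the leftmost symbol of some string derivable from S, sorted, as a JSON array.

FIRST sets, iterate to fixpoint:
[1]
  A via A→b a: +{b}
  B via B→b: +{b}
  C via C→b a: +{b}
  S via S→B: +{b}
  S via S→a A: +{a}
  S: {a,b}  A: {b}  B: {b}  C: {b}
[2] (stable)
  S: {a,b}  A: {b}  B: {b}  C: {b}

FIRST(S) = ["a", "b"]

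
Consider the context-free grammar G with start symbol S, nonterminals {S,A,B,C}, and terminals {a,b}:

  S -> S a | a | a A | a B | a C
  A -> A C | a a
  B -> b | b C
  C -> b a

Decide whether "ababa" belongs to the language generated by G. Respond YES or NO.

CNF form of G:
  S -> S T0 | T0 A | T0 B | T0 C | a
  A -> A C | T0 T0
  B -> T1 C | b
  C -> T1 T0
  T0 -> a
  T1 -> b

Fill CYK table bottom-up:
  T[0,0] 'a' = {S,T0}  orig:{S}
  T[1,1] 'b' = {B,T1}  orig:{B}
  T[2,2] 'a' = {S,T0}  orig:{S}
  T[3,3] 'b' = {B,T1}  orig:{B}
  T[4,4] 'a' = {S,T0}  orig:{S}
  T[0,1] 'ab' = {S}
  T[1,2] 'ba' = {C}
  T[2,3] 'ab' = {S}
  T[3,4] 'ba' = {C}
  T[0,2] 'aba' = {S}
  T[1,3] 'bab' = ∅
  T[2,4] 'aba' = {S}
  T[0,3] 'abab' = ∅
  T[1,4] 'baba' = ∅
  T[0,4] 'ababa' = ∅

S ∉ T[0,4] ⇒ NO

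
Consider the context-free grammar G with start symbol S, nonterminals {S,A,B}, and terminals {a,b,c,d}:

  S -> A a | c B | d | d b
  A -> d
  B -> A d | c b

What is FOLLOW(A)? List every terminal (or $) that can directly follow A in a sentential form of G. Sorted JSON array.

FIRST sets, iterate to fixpoint:
iter 1:
  A via A→d: +{d}
  B via B→A d: +{d}
  B via B→c b: +{c}
  S via S→A a: +{d}
  S via S→c B: +{c}
  S: {c,d}  A: {d}  B: {c,d}
iter 2: — fixpoint
  S: {c,d}  A: {d}  B: {c,d}

FOLLOW sets:
FOLLOW(S) := {$}
round 1:
  B→A d: FOLLOW(A) ⊇ FIRST(d) = {d}; new: +{d}
  S→A a: FOLLOW(A) ⊇ FIRST(a) = {a}; new: +{a}
  S→c B: FOLLOW(B) ⊇ FOLLOW(S) ⊇ {$}; new: +{$}
  FOLLOW[S]={$}  FOLLOW[A]={a,d}  FOLLOW[B]={$}
round 2: (stable)
  FOLLOW[S]={$}  FOLLOW[A]={a,d}  FOLLOW[B]={$}

FOLLOW(A) = ["a", "d"]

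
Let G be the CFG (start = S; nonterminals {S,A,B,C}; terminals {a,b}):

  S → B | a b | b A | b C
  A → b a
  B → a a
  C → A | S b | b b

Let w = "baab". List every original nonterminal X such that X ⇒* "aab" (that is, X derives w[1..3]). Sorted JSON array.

Convert to CNF:
  S -> T0 A | T0 C | T1 T0 | T1 T1
  A -> T0 T1
  B -> T1 T1
  C -> S T0 | T0 T0 | T0 T1
  T0 -> b
  T1 -> a

CYK table (by increasing span) — only the sub-triangle for w[1..3]:
  [1..1]={T1}  "a"  orig:{}
  [2..2]={T1}  "a"  orig:{}
  [3..3]={T0}  "b"  orig:{}
  [1..2]={B,S}  "aa"
  [2..3]={S}  "ab"
  [1..3]={C}  "aab"

Original NTs in T[1,3] deriving "aab": ["C"]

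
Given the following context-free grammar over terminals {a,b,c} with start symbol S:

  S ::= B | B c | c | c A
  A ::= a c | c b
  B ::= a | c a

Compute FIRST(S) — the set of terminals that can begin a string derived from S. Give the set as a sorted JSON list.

FIRST iteration:
pass 1:
  A via A→a c: +{a}
  A via A→c b: +{c}
  B via B→a: +{a}
  B via B→c a: +{c}
  S via S→B: +{a,c}
  S: {a,c}  A: {a,c}  B: {a,c}
pass 2: done
  S: {a,c}  A: {a,c}  B: {a,c}

FIRST(S) = ["a", "c"]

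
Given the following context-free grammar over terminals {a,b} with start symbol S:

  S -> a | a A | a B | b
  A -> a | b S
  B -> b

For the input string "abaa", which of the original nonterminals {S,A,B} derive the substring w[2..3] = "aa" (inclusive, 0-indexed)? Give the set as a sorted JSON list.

CNF form of G:
  S -> T1 A | T1 B | a | b
  A -> T0 S | a
  B -> b
  T0 -> b
  T1 -> a

CYK table (by increasing span) — only the sub-triangle for w[2..3]:
  T[2,2] 'a' = {A,S,T1}  orig:{A,S}
  T[3,3] 'a' = {A,S,T1}  orig:{A,S}
  T[2,3] 'aa' = {S}

Original NTs in T[2,3] deriving "aa": ["S"]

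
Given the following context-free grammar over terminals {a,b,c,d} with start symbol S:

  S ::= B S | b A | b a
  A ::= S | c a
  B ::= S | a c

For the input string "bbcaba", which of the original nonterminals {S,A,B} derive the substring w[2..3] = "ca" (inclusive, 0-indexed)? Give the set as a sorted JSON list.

Convert to CNF:
  S -> B S | T0 A | T0 T1
  A -> B S | T0 A | T0 T1 | T2 T1
  B -> B S | T0 A | T0 T1 | T1 T2
  T0 -> b
  T1 -> a
  T2 -> c

CYK fill, restricted to cells inside w[2..3]:
  cell(2,2) c: {T2}  orig:{}
  cell(3,3) a: {T1}  orig:{}
  cell(2,3) ca: {A}

Original NTs in T[2,3] deriving "ca": ["A"]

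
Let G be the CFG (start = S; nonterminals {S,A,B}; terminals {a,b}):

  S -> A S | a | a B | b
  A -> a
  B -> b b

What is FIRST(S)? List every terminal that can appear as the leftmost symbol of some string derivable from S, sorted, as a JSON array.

Compute FIRST by fixpoint:
iter 1:
  A via A→a: +{a}
  B via B→b b: +{b}
  S via S→A S: +{a}
  S via S→b: +{b}
  S: {a,b}  A: {a}  B: {b}
iter 2: — fixpoint
  S: {a,b}  A: {a}  B: {b}

FIRST(S) = ["a", "b"]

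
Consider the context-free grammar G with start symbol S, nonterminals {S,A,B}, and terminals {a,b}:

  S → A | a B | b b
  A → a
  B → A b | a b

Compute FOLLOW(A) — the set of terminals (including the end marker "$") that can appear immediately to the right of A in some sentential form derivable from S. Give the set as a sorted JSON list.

Compute FIRST by fixpoint:
iter 1:
  A via A→a: +{a}
  B via B→A b: +{a}
  S via S→A: +{a}
  S via S→b b: +{b}
  S: {a,b}  A: {a}  B: {a}
iter 2: (no change)
  S: {a,b}  A: {a}  B: {a}

Compute FOLLOW by fixpoint:
initialize: $ ∈ FOLLOW(S)
pass 1:
  B→A b: FOLLOW(A) ⊇ FIRST(b) = {b}; new: +{b}
  S→A: FOLLOW(A) ⊇ FOLLOW(S) ⊇ {$}; new: +{$}
  S→a B: FOLLOW(B) ⊇ FOLLOW(S) ⊇ {$}; new: +{$}
  FOLLOW(S)={$}  FOLLOW(A)={$,b}  FOLLOW(B)={$}
pass 2: (no change)
  FOLLOW(S)={$}  FOLLOW(A)={$,b}  FOLLOW(B)={$}

FOLLOW(A) = ["$", "b"]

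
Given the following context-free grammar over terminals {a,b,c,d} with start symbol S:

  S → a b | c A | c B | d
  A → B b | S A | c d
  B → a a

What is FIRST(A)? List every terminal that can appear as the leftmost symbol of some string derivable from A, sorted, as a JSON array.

FIRST iteration:
[1]
  A via A→c d: +{c}
  B via B→a a: +{a}
  S via S→a b: +{a}
  S via S→c A: +{c}
  S via S→d: +{d}
  FIRST[S]={a,c,d}  FIRST[A]={c}  FIRST[B]={a}
[2]
  A via A→B b: +{a}
  A via A→S A: +{d}
  FIRST[S]={a,c,d}  FIRST[A]={a,c,d}  FIRST[B]={a}
[3] — fixpoint
  FIRST[S]={a,c,d}  FIRST[A]={a,c,d}  FIRST[B]={a}

FIRST(A) = ["a", "c", "d"]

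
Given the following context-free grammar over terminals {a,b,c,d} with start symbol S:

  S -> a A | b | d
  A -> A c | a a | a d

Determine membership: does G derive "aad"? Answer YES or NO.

CNF form of G:
  S -> T1 A | b | d
  A -> A T0 | T1 T1 | T1 T2
  T0 -> c
  T1 -> a
  T2 -> d

Fill CYK table bottom-up:
  T[0,0] 'a' = {T1}  orig:{}
  T[1,1] 'a' = {T1}  orig:{}
  T[2,2] 'd' = {S,T2}  orig:{S}
  T[0,1] 'aa' = {A}
  T[1,2] 'ad' = {A}
  T[0,2] 'aad' = {S}

S ∈ T[0,2] ⇒ YES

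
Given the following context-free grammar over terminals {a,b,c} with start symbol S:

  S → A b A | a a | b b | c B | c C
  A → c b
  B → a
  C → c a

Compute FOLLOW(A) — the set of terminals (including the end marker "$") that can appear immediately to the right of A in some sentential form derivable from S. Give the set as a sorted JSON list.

FIRST iteration:
round 1:
  A via A→c b: +{c}
  B via B→a: +{a}
  C via C→c a: +{c}
  S via S→A b A: +{c}
  S via S→a a: +{a}
  S via S→b b: +{b}
  FIRST(S)={a,b,c}  FIRST(A)={c}  FIRST(B)={a}  FIRST(C)={c}
round 2: — fixpoint
  FIRST(S)={a,b,c}  FIRST(A)={c}  FIRST(B)={a}  FIRST(C)={c}

FOLLOW sets:
FOLLOW(S) := {$}
pass 1:
  S→A b A: FOLLOW(A) ⊇ FIRST(b) = {b}; new: +{b}
  S→A b A: FOLLOW(A) ⊇ FOLLOW(S) ⊇ {$}; new: +{$}
  S→c B: FOLLOW(B) ⊇ FOLLOW(S) ⊇ {$}; new: +{$}
  S→c C: FOLLOW(C) ⊇ FOLLOW(S) ⊇ {$}; new: +{$}
  FOLLOW(S)={$}  FOLLOW(A)={$,b}  FOLLOW(B)={$}  FOLLOW(C)={$}
pass 2: done
  FOLLOW(S)={$}  FOLLOW(A)={$,b}  FOLLOW(B)={$}  FOLLOW(C)={$}

FOLLOW(A) = ["$", "b"]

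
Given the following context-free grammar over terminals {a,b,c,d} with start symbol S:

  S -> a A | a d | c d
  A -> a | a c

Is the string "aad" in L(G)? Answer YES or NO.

CNF form of G:
  S -> T0 A | T0 T2 | T1 T2
  A -> T0 T1 | a
  T0 -> a
  T1 -> c
  T2 -> d

Fill CYK table bottom-up:
  cell(0,0) a: {A,T0}  orig:{A}
  cell(1,1) a: {A,T0}  orig:{A}
  cell(2,2) d: {T2}  orig:{}
  cell(0,1) aa: {S}
  cell(1,2) ad: {S}
  cell(0,2) aad: ∅

S ∉ T[0,2] ⇒ NO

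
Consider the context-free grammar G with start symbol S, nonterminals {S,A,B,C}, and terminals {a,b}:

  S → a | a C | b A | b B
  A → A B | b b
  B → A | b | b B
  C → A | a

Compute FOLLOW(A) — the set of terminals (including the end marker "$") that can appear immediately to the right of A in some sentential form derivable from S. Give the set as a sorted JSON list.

FIRST sets, iterate to fixpoint:
pass 1:
  A via A→b b: +{b}
  B via B→A: +{b}
  C via C→A: +{b}
  C via C→a: +{a}
  S via S→a: +{a}
  S via S→b A: +{b}
  S: {a,b}  A: {b}  B: {b}  C: {a,b}
pass 2: done
  S: {a,b}  A: {b}  B: {b}  C: {a,b}

FOLLOW iteration:
initialize: $ ∈ FOLLOW(S)
iter 1:
  A→A B: FOLLOW(A) ⊇ FIRST(B) = {b}; new: +{b}
  A→A B: FOLLOW(B) ⊇ FOLLOW(A) ⊇ {b}; new: +{b}
  S→a C: FOLLOW(C) ⊇ FOLLOW(S) ⊇ {$}; new: +{$}
  S→b A: FOLLOW(A) ⊇ FOLLOW(S) ⊇ {$}; new: +{$}
  S→b B: FOLLOW(B) ⊇ FOLLOW(S) ⊇ {$}; new: +{$}
  FOLLOW[S]={$}  FOLLOW[A]={$,b}  FOLLOW[B]={$,b}  FOLLOW[C]={$}
iter 2: — fixpoint
  FOLLOW[S]={$}  FOLLOW[A]={$,b}  FOLLOW[B]={$,b}  FOLLOW[C]={$}

FOLLOW(A) = ["$", "b"]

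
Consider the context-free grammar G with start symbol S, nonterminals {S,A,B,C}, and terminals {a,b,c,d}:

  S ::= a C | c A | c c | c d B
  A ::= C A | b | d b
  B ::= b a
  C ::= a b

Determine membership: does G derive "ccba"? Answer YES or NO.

Convert to CNF:
  S -> T2 C | T3 A | T3 T3 | T3 X4
  A -> C A | T0 T1 | b
  B -> T1 T2
  C -> T2 T1
  T0 -> d
  T1 -> b
  T2 -> a
  T3 -> c
  X4 -> T0 B

CYK fill:
  T[0,0] 'c' = {T3}  orig:{}
  T[1,1] 'c' = {T3}  orig:{}
  T[2,2] 'b' = {A,T1}  orig:{A}
  T[3,3] 'a' = {T2}  orig:{}
  T[0,1] 'cc' = {S}
  T[1,2] 'cb' = {S}
  T[2,3] 'ba' = {B}
  T[0,2] 'ccb' = ∅
  T[1,3] 'cba' = ∅
  T[0,3] 'ccba' = ∅

S ∉ T[0,3] ⇒ NO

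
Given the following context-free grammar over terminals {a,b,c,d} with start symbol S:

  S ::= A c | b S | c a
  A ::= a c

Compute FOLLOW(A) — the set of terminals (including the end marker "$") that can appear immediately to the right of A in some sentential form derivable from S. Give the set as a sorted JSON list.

FIRST sets, iterate to fixpoint:
round 1:
  A via A→a c: +{a}
  S via S→A c: +{a}
  S via S→b S: +{b}
  S via S→c a: +{c}
  FIRST[S]={a,b,c}  FIRST[A]={a}
round 2: (no change)
  FIRST[S]={a,b,c}  FIRST[A]={a}

FOLLOW sets:
FOLLOW(S) := {$}
[1]
  S→A c: FOLLOW(A) ⊇ FIRST(c) = {c}; new: +{c}
  S: {$}  A: {c}
[2] — fixpoint
  S: {$}  A: {c}

FOLLOW(A) = ["c"]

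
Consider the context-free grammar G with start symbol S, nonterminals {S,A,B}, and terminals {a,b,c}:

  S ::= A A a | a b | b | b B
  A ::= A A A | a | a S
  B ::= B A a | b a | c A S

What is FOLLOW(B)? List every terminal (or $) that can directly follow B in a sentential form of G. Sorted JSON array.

FIRST iteration:
[1]
  A via A→a: +{a}
  B via B→b a: +{b}
  B via B→c A S: +{c}
  S via S→A A a: +{a}
  S via S→b: +{b}
  FIRST(S)={a,b}  FIRST(A)={a}  FIRST(B)={b,c}
[2] done
  FIRST(S)={a,b}  FIRST(A)={a}  FIRST(B)={b,c}

Compute FOLLOW by fixpoint:
FOLLOW(S) := {$}
iter 1:
  A→A A A: FOLLOW(A) ⊇ FIRST(A) = {a}; new: +{a}
  A→a S: FOLLOW(S) ⊇ FOLLOW(A) ⊇ {a}; new: +{a}
  B→B A a: FOLLOW(B) ⊇ FIRST(A) = {a}; new: +{a}
  B→c A S: FOLLOW(A) ⊇ FIRST(S) = {a,b}; new: +{b}
  S→b B: FOLLOW(B) ⊇ FOLLOW(S) ⊇ {$,a}; new: +{$}
  S: {$,a}  A: {a,b}  B: {$,a}
iter 2:
  A→a S: FOLLOW(S) ⊇ FOLLOW(A) ⊇ {a,b}; new: +{b}
  S→b B: FOLLOW(B) ⊇ FOLLOW(S) ⊇ {$,a,b}; new: +{b}
  S: {$,a,b}  A: {a,b}  B: {$,a,b}
iter 3: done
  S: {$,a,b}  A: {a,b}  B: {$,a,b}

FOLLOW(B) = ["$", "a", "b"]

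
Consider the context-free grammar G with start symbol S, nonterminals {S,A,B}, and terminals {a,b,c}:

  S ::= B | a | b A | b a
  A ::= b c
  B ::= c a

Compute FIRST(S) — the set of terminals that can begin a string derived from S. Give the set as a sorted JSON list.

Compute FIRST by fixpoint:
round 1:
  A via A→b c: +{b}
  B via B→c a: +{c}
  S via S→B: +{c}
  S via S→a: +{a}
  S via S→b A: +{b}
  S: {a,b,c}  A: {b}  B: {c}
round 2: (no change)
  S: {a,b,c}  A: {b}  B: {c}

FIRST(S) = ["a", "b", "c"]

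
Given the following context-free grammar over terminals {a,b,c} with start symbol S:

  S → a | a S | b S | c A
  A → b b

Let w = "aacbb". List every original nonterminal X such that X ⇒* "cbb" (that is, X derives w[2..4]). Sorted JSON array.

Convert to CNF:
  S -> T0 S | T1 S | T2 A | a
  A -> T0 T0
  T0 -> b
  T1 -> a
  T2 -> c

CYK table (by increasing span) — only the sub-triangle for w[2..4]:
  T[2,2] 'c' = {T2}  orig:{}
  T[3,3] 'b' = {T0}  orig:{}
  T[4,4] 'b' = {T0}  orig:{}
  T[2,3] 'cb' = ∅
  T[3,4] 'bb' = {A}
  T[2,4] 'cbb' = {S}

Original NTs in T[2,4] deriving "cbb": ["S"]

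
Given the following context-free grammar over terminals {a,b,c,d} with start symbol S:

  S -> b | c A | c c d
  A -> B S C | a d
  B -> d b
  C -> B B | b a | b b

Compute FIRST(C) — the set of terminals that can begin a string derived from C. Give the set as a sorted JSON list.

FIRST iteration:
iter 1:
  A via A→a d: +{a}
  B via B→d b: +{d}
  C via C→B B: +{d}
  C via C→b a: +{b}
  S via S→b: +{b}
  S via S→c A: +{c}
  FIRST[S]={b,c}  FIRST[A]={a}  FIRST[B]={d}  FIRST[C]={b,d}
iter 2:
  A via A→B S C: +{d}
  FIRST[S]={b,c}  FIRST[A]={a,d}  FIRST[B]={d}  FIRST[C]={b,d}
iter 3: done
  FIRST[S]={b,c}  FIRST[A]={a,d}  FIRST[B]={d}  FIRST[C]={b,d}

FIRST(C) = ["b", "d"]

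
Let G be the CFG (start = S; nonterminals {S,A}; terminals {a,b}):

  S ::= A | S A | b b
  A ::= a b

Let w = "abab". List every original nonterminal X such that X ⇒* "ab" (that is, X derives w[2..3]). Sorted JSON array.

CNF form of G:
  S -> S A | T0 T1 | T1 T1
  A -> T0 T1
  T0 -> a
  T1 -> b

CYK fill, restricted to cells inside w[2..3]:
  T[2,2] 'a' = {T0}  orig:{}
  T[3,3] 'b' = {T1}  orig:{}
  T[2,3] 'ab' = {A,S}

Original NTs in T[2,3] deriving "ab": ["A", "S"]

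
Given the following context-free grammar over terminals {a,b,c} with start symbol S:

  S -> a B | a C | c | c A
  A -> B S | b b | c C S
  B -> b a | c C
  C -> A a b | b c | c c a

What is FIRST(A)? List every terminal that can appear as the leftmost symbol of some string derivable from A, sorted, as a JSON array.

Compute FIRST by fixpoint:
iter 1:
  A via A→b b: +{b}
  A via A→c C S: +{c}
  B via B→b a: +{b}
  B via B→c C: +{c}
  C via C→A a b: +{b,c}
  S via S→a B: +{a}
  S via S→c: +{c}
  FIRST(S)={a,c}  FIRST(A)={b,c}  FIRST(B)={b,c}  FIRST(C)={b,c}
iter 2: — fixpoint
  FIRST(S)={a,c}  FIRST(A)={b,c}  FIRST(B)={b,c}  FIRST(C)={b,c}

FIRST(A) = ["b", "c"]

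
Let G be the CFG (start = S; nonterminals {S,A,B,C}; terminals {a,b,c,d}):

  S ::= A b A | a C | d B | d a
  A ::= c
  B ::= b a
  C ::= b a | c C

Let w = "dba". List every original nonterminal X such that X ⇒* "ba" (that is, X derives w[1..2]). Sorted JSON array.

CNF form of G:
  S -> A X4 | T1 C | T3 B | T3 T1
  A -> c
  B -> T0 T1
  C -> T0 T1 | T2 C
  T0 -> b
  T1 -> a
  T2 -> c
  T3 -> d
  X4 -> T0 A

Fill CYK table bottom-up (cells [i..j] with 1 ≤ i ≤ j ≤ 2 only):
  T[1,1] 'b' = {T0}  orig:{}
  T[2,2] 'a' = {T1}  orig:{}
  T[1,2] 'ba' = {B,C}

Original NTs in T[1,2] deriving "ba": ["B", "C"]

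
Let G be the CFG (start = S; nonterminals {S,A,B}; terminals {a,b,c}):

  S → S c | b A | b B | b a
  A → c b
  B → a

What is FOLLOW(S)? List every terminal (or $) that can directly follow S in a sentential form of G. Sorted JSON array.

FIRST iteration:
iter 1:
  A via A→c b: +{c}
  B via B→a: +{a}
  S via S→b A: +{b}
  FIRST[S]={b}  FIRST[A]={c}  FIRST[B]={a}
iter 2: — fixpoint
  FIRST[S]={b}  FIRST[A]={c}  FIRST[B]={a}

FOLLOW sets:
initialize: $ ∈ FOLLOW(S)
iter 1:
  S→S c: FOLLOW(S) ⊇ FIRST(c) = {c}; new: +{c}
  S→b A: FOLLOW(A) ⊇ FOLLOW(S) ⊇ {$,c}; new: +{$,c}
  S→b B: FOLLOW(B) ⊇ FOLLOW(S) ⊇ {$,c}; new: +{$,c}
  FOLLOW[S]={$,c}  FOLLOW[A]={$,c}  FOLLOW[B]={$,c}
iter 2: (no change)
  FOLLOW[S]={$,c}  FOLLOW[A]={$,c}  FOLLOW[B]={$,c}

FOLLOW(S) = ["$", "c"]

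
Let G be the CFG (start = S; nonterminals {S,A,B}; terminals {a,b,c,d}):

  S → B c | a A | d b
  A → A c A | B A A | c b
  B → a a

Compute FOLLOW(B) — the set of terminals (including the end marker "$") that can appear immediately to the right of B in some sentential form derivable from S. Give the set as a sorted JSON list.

FIRST iteration:
round 1:
  A via A→c b: +{c}
  B via B→a a: +{a}
  S via S→B c: +{a}
  S via S→d b: +{d}
  S: {a,d}  A: {c}  B: {a}
round 2:
  A via A→B A A: +{a}
  S: {a,d}  A: {a,c}  B: {a}
round 3: done
  S: {a,d}  A: {a,c}  B: {a}

Compute FOLLOW by fixpoint:
initialize: $ ∈ FOLLOW(S)
iter 1:
  A→A c A: FOLLOW(A) ⊇ FIRST(c) = {c}; new: +{c}
  A→B A A: FOLLOW(B) ⊇ FIRST(A) = {a,c}; new: +{a,c}
  A→B A A: FOLLOW(A) ⊇ FIRST(A) = {a,c}; new: +{a}
  S→a A: FOLLOW(A) ⊇ FOLLOW(S) ⊇ {$}; new: +{$}
  FOLLOW(S)={$}  FOLLOW(A)={$,a,c}  FOLLOW(B)={a,c}
iter 2: — fixpoint
  FOLLOW(S)={$}  FOLLOW(A)={$,a,c}  FOLLOW(B)={a,c}

FOLLOW(B) = ["a", "c"]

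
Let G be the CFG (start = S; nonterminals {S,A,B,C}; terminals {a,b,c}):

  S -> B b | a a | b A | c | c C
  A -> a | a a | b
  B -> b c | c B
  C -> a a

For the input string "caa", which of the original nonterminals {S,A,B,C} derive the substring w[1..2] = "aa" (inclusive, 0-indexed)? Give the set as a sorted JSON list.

Convert to CNF:
  S -> B T1 | T0 T0 | T1 A | T2 C | c
  A -> T0 T0 | a | b
  B -> T1 T2 | T2 B
  C -> T0 T0
  T0 -> a
  T1 -> b
  T2 -> c

CYK fill (cells [i..j] with 1 ≤ i ≤ j ≤ 2 only):
  cell(1,1) a: {A,T0}  orig:{A}
  cell(2,2) a: {A,T0}  orig:{A}
  cell(1,2) aa: {A,C,S}

Original NTs in T[1,2] deriving "aa": ["A", "C", "S"]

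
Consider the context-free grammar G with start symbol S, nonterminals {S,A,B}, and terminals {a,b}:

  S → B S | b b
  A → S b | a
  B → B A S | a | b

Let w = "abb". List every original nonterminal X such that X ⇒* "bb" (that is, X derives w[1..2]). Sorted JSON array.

Convert to CNF:
  S -> B S | T0 T0
  A -> S T0 | a
  B -> B X1 | a | b
  T0 -> b
  X1 -> A S

CYK fill, restricted to cells inside w[1..2]:
  cell(1,1) b: {B,T0}  orig:{B}
  cell(2,2) b: {B,T0}  orig:{B}
  cell(1,2) bb: {S}

Original NTs in T[1,2] deriving "bb": ["S"]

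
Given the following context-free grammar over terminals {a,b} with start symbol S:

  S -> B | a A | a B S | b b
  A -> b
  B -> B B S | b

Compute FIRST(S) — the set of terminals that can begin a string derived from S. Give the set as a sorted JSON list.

Compute FIRST by fixpoint:
[1]
  A via A→b: +{b}
  B via B→b: +{b}
  S via S→B: +{b}
  S via S→a A: +{a}
  FIRST(S)={a,b}  FIRST(A)={b}  FIRST(B)={b}
[2] done
  FIRST(S)={a,b}  FIRST(A)={b}  FIRST(B)={b}

FIRST(S) = ["a", "b"]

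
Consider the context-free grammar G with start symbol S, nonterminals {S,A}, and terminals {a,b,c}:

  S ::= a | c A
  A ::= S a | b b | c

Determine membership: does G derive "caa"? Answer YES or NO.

Convert to CNF:
  S -> T2 A | a
  A -> S T0 | T1 T1 | c
  T0 -> a
  T1 -> b
  T2 -> c

Fill CYK table bottom-up:
  [0..0]={A,T2}  "c"  orig:{A}
  [1..1]={S,T0}  "a"  orig:{S}
  [2..2]={S,T0}  "a"  orig:{S}
  [0..1]=∅  "ca"
  [1..2]={A}  "aa"
  [0..2]={S}  "caa"

S ∈ T[0,2] ⇒ YES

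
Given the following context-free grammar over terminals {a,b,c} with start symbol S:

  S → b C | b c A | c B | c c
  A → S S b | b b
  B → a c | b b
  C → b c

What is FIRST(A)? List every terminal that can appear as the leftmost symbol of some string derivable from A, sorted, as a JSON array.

FIRST sets, iterate to fixpoint:
[1]
  A via A→b b: +{b}
  B via B→a c: +{a}
  B via B→b b: +{b}
  C via C→b c: +{b}
  S via S→b C: +{b}
  S via S→c B: +{c}
  FIRST(S)={b,c}  FIRST(A)={b}  FIRST(B)={a,b}  FIRST(C)={b}
[2]
  A via A→S S b: +{c}
  FIRST(S)={b,c}  FIRST(A)={b,c}  FIRST(B)={a,b}  FIRST(C)={b}
[3] done
  FIRST(S)={b,c}  FIRST(A)={b,c}  FIRST(B)={a,b}  FIRST(C)={b}

FIRST(A) = ["b", "c"]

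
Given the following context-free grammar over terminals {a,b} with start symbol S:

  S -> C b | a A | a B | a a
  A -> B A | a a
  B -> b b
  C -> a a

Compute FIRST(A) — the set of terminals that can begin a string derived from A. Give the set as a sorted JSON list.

FIRST iteration:
round 1:
  A via A→a a: +{a}
  B via B→b b: +{b}
  C via C→a a: +{a}
  S via S→C b: +{a}
  FIRST[S]={a}  FIRST[A]={a}  FIRST[B]={b}  FIRST[C]={a}
round 2:
  A via A→B A: +{b}
  FIRST[S]={a}  FIRST[A]={a,b}  FIRST[B]={b}  FIRST[C]={a}
round 3: (no change)
  FIRST[S]={a}  FIRST[A]={a,b}  FIRST[B]={b}  FIRST[C]={a}

FIRST(A) = ["a", "b"]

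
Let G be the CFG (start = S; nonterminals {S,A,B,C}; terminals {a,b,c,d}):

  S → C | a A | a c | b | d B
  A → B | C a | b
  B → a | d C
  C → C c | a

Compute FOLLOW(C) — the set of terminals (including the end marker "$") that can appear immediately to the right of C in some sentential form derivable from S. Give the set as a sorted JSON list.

Compute FIRST by fixpoint:
iter 1:
  A via A→b: +{b}
  B via B→a: +{a}
  B via B→d C: +{d}
  C via C→a: +{a}
  S via S→C: +{a}
  S via S→b: +{b}
  S via S→d B: +{d}
  FIRST[S]={a,b,d}  FIRST[A]={b}  FIRST[B]={a,d}  FIRST[C]={a}
iter 2:
  A via A→B: +{a,d}
  FIRST[S]={a,b,d}  FIRST[A]={a,b,d}  FIRST[B]={a,d}  FIRST[C]={a}
iter 3: done
  FIRST[S]={a,b,d}  FIRST[A]={a,b,d}  FIRST[B]={a,d}  FIRST[C]={a}

FOLLOW iteration:
initialize: $ ∈ FOLLOW(S)
pass 1:
  A→C a: FOLLOW(C) ⊇ FIRST(a) = {a}; new: +{a}
  C→C c: FOLLOW(C) ⊇ FIRST(c) = {c}; new: +{c}
  S→C: FOLLOW(C) ⊇ FOLLOW(S) ⊇ {$}; new: +{$}
  S→a A: FOLLOW(A) ⊇ FOLLOW(S) ⊇ {$}; new: +{$}
  S→d B: FOLLOW(B) ⊇ FOLLOW(S) ⊇ {$}; new: +{$}
  S: {$}  A: {$}  B: {$}  C: {$,a,c}
pass 2: — fixpoint
  S: {$}  A: {$}  B: {$}  C: {$,a,c}

FOLLOW(C) = ["$", "a", "c"]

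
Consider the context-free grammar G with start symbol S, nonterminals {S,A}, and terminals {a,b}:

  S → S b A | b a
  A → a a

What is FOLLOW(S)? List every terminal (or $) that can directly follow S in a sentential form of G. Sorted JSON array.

FIRST iteration:
iter 1:
  A via A→a a: +{a}
  S via S→b a: +{b}
  S: {b}  A: {a}
iter 2: (no change)
  S: {b}  A: {a}

Compute FOLLOW by fixpoint:
initialize: $ ∈ FOLLOW(S)
iter 1:
  S→S b A: FOLLOW(S) ⊇ FIRST(b) = {b}; new: +{b}
  S→S b A: FOLLOW(A) ⊇ FOLLOW(S) ⊇ {$,b}; new: +{$,b}
  FOLLOW[S]={$,b}  FOLLOW[A]={$,b}
iter 2: — fixpoint
  FOLLOW[S]={$,b}  FOLLOW[A]={$,b}

FOLLOW(S) = ["$", "b"]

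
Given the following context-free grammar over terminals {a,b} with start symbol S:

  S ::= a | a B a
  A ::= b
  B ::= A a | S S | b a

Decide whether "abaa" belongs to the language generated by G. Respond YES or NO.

Convert to CNF:
  S -> T0 X2 | a
  A -> b
  B -> A T0 | S S | T1 T0
  T0 -> a
  T1 -> b
  X2 -> B T0

Fill CYK table bottom-up:
  T[0,0] 'a' = {S,T0}  orig:{S}
  T[1,1] 'b' = {A,T1}  orig:{A}
  T[2,2] 'a' = {S,T0}  orig:{S}
  T[3,3] 'a' = {S,T0}  orig:{S}
  T[0,1] 'ab' = ∅
  T[1,2] 'ba' = {B}
  T[2,3] 'aa' = {B}
  T[0,2] 'aba' = ∅
  T[1,3] 'baa' = {X2}  orig:{}
  T[0,3] 'abaa' = {S}

S ∈ T[0,3] ⇒ YES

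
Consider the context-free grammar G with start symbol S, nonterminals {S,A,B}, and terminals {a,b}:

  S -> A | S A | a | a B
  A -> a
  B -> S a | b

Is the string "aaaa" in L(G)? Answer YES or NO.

Convert to CNF:
  S -> S A | T0 B | a
  A -> a
  B -> S T0 | b
  T0 -> a

CYK table (by increasing span):
  cell(0,0) a: {A,S,T0}  orig:{A,S}
  cell(1,1) a: {A,S,T0}  orig:{A,S}
  cell(2,2) a: {A,S,T0}  orig:{A,S}
  cell(3,3) a: {A,S,T0}  orig:{A,S}
  cell(0,1) aa: {B,S}
  cell(1,2) aa: {B,S}
  cell(2,3) aa: {B,S}
  cell(0,2) aaa: {B,S}
  cell(1,3) aaa: {B,S}
  cell(0,3) aaaa: {B,S}

S ∈ T[0,3] ⇒ YES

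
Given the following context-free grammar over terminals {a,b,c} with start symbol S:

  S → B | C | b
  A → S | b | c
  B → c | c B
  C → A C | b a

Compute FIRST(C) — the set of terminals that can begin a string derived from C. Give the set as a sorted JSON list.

FIRST iteration:
pass 1:
  A via A→b: +{b}
  A via A→c: +{c}
  B via B→c: +{c}
  C via C→A C: +{b,c}
  S via S→B: +{c}
  S via S→C: +{b}
  FIRST(S)={b,c}  FIRST(A)={b,c}  FIRST(B)={c}  FIRST(C)={b,c}
pass 2: (stable)
  FIRST(S)={b,c}  FIRST(A)={b,c}  FIRST(B)={c}  FIRST(C)={b,c}

FIRST(C) = ["b", "c"]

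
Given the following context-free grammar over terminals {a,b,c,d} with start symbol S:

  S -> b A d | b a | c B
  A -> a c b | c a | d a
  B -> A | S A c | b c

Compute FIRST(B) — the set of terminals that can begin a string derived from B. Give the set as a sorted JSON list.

Compute FIRST by fixpoint:
[1]
  A via A→a c b: +{a}
  A via A→c a: +{c}
  A via A→d a: +{d}
  B via B→A: +{a,c,d}
  B via B→b c: +{b}
  S via S→b A d: +{b}
  S via S→c B: +{c}
  FIRST(S)={b,c}  FIRST(A)={a,c,d}  FIRST(B)={a,b,c,d}
[2] (stable)
  FIRST(S)={b,c}  FIRST(A)={a,c,d}  FIRST(B)={a,b,c,d}

FIRST(B) = ["a", "b", "c", "d"]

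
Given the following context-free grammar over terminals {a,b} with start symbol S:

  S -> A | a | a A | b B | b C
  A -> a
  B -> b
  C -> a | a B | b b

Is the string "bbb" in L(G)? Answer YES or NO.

CNF form of G:
  S -> T0 A | T1 B | T1 C | a
  A -> a
  B -> b
  C -> T0 B | T1 T1 | a
  T0 -> a
  T1 -> b

CYK table (by increasing span):
  cell(0,0) b: {B,T1}  orig:{B}
  cell(1,1) b: {B,T1}  orig:{B}
  cell(2,2) b: {B,T1}  orig:{B}
  cell(0,1) bb: {C,S}
  cell(1,2) bb: {C,S}
  cell(0,2) bbb: {S}

S ∈ T[0,2] ⇒ YES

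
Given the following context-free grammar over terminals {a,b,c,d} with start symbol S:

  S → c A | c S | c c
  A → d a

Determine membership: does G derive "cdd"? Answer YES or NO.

CNF form of G:
  S -> T2 A | T2 S | T2 T2
  A -> T0 T1
  T0 -> d
  T1 -> a
  T2 -> c

CYK table (by increasing span):
  cell(0,0) c: {T2}  orig:{}
  cell(1,1) d: {T0}  orig:{}
  cell(2,2) d: {T0}  orig:{}
  cell(0,1) cd: ∅
  cell(1,2) dd: ∅
  cell(0,2) cdd: ∅

S ∉ T[0,2] ⇒ NO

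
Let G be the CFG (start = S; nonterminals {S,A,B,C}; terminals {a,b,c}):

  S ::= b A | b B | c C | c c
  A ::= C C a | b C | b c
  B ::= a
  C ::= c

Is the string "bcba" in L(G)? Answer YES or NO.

Convert to CNF:
  S -> T1 A | T1 B | T2 C | T2 T2
  A -> C X3 | T1 C | T1 T2
  B -> a
  C -> c
  T0 -> a
  T1 -> b
  T2 -> c
  X3 -> C T0

Fill CYK table bottom-up:
  [0..0]={T1}  "b"  orig:{}
  [1..1]={C,T2}  "c"  orig:{C}
  [2..2]={T1}  "b"  orig:{}
  [3..3]={B,T0}  "a"  orig:{B}
  [0..1]={A}  "bc"
  [1..2]=∅  "cb"
  [2..3]={S}  "ba"
  [0..2]=∅  "bcb"
  [1..3]=∅  "cba"
  [0..3]=∅  "bcba"

S ∉ T[0,3] ⇒ NO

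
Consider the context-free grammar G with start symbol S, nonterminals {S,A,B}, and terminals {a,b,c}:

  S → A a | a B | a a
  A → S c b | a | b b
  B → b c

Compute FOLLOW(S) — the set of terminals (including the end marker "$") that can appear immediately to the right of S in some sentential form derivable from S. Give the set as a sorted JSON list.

Compute FIRST by fixpoint:
iter 1:
  A via A→a: +{a}
  A via A→b b: +{b}
  B via B→b c: +{b}
  S via S→A a: +{a,b}
  FIRST[S]={a,b}  FIRST[A]={a,b}  FIRST[B]={b}
iter 2: (stable)
  FIRST[S]={a,b}  FIRST[A]={a,b}  FIRST[B]={b}

FOLLOW sets:
initialize: $ ∈ FOLLOW(S)
iter 1:
  A→S c b: FOLLOW(S) ⊇ FIRST(c) = {c}; new: +{c}
  S→A a: FOLLOW(A) ⊇ FIRST(a) = {a}; new: +{a}
  S→a B: FOLLOW(B) ⊇ FOLLOW(S) ⊇ {$,c}; new: +{$,c}
  FOLLOW[S]={$,c}  FOLLOW[A]={a}  FOLLOW[B]={$,c}
iter 2: (no change)
  FOLLOW[S]={$,c}  FOLLOW[A]={a}  FOLLOW[B]={$,c}

FOLLOW(S) = ["$", "c"]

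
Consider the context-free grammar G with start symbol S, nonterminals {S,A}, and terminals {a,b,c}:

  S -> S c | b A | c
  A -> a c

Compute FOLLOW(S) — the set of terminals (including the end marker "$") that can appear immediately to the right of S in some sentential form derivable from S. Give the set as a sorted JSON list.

FIRST iteration:
pass 1:
  A via A→a c: +{a}
  S via S→b A: +{b}
  S via S→c: +{c}
  FIRST[S]={b,c}  FIRST[A]={a}
pass 2: (no change)
  FIRST[S]={b,c}  FIRST[A]={a}

FOLLOW iteration:
FOLLOW(S) := {$}
pass 1:
  S→S c: FOLLOW(S) ⊇ FIRST(c) = {c}; new: +{c}
  S→b A: FOLLOW(A) ⊇ FOLLOW(S) ⊇ {$,c}; new: +{$,c}
  FOLLOW[S]={$,c}  FOLLOW[A]={$,c}
pass 2: done
  FOLLOW[S]={$,c}  FOLLOW[A]={$,c}

FOLLOW(S) = ["$", "c"]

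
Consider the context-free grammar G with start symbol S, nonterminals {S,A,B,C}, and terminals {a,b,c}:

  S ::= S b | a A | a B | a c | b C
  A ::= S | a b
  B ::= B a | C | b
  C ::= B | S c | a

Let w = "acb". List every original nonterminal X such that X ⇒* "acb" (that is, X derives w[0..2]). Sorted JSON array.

CNF form of G:
  S -> S T0 | T0 C | T1 A | T1 B | T1 T2
  A -> S T0 | T0 C | T1 A | T1 B | T1 T0 | T1 T2
  B -> B T1 | S T2 | a | b
  C -> B T1 | S T2 | a | b
  T0 -> b
  T1 -> a
  T2 -> c

CYK table (by increasing span) (cells [i..j] with 0 ≤ i ≤ j ≤ 2 only):
  T[0,0] 'a' = {B,C,T1}  orig:{B,C}
  T[1,1] 'c' = {T2}  orig:{}
  T[2,2] 'b' = {B,C,T0}  orig:{B,C}
  T[0,1] 'ac' = {A,S}
  T[1,2] 'cb' = ∅
  T[0,2] 'acb' = {A,S}

Original NTs in T[0,2] deriving "acb": ["A", "S"]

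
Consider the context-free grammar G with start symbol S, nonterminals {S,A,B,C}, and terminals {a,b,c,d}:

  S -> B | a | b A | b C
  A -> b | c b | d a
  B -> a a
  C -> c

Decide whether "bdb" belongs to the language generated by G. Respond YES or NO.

CNF form of G:
  S -> T1 A | T1 C | T3 T3 | a
  A -> T0 T1 | T2 T3 | b
  B -> T3 T3
  C -> c
  T0 -> c
  T1 -> b
  T2 -> d
  T3 -> a

CYK fill:
  [0..0]={A,T1}  "b"  orig:{A}
  [1..1]={T2}  "d"  orig:{}
  [2..2]={A,T1}  "b"  orig:{A}
  [0..1]=∅  "bd"
  [1..2]=∅  "db"
  [0..2]=∅  "bdb"

S ∉ T[0,2] ⇒ NO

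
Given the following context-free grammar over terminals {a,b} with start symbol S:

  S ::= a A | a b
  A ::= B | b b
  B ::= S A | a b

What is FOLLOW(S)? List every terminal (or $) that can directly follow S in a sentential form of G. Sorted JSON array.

FIRST iteration:
round 1:
  A via A→b b: +{b}
  B via B→a b: +{a}
  S via S→a A: +{a}
  FIRST[S]={a}  FIRST[A]={b}  FIRST[B]={a}
round 2:
  A via A→B: +{a}
  FIRST[S]={a}  FIRST[A]={a,b}  FIRST[B]={a}
round 3: — fixpoint
  FIRST[S]={a}  FIRST[A]={a,b}  FIRST[B]={a}

Compute FOLLOW by fixpoint:
FOLLOW(S) := {$}
iter 1:
  B→S A: FOLLOW(S) ⊇ FIRST(A) = {a,b}; new: +{a,b}
  S→a A: FOLLOW(A) ⊇ FOLLOW(S) ⊇ {$,a,b}; new: +{$,a,b}
  FOLLOW[S]={$,a,b}  FOLLOW[A]={$,a,b}  FOLLOW[B]={}
iter 2:
  A→B: FOLLOW(B) ⊇ FOLLOW(A) ⊇ {$,a,b}; new: +{$,a,b}
  FOLLOW[S]={$,a,b}  FOLLOW[A]={$,a,b}  FOLLOW[B]={$,a,b}
iter 3: — fixpoint
  FOLLOW[S]={$,a,b}  FOLLOW[A]={$,a,b}  FOLLOW[B]={$,a,b}

FOLLOW(S) = ["$", "a", "b"]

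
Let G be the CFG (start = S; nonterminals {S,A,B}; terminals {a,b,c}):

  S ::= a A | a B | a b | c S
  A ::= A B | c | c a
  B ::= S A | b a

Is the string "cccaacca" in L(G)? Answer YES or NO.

Convert to CNF:
  S -> T0 S | T1 A | T1 B | T1 T2
  A -> A B | T0 T1 | c
  B -> S A | T2 T1
  T0 -> c
  T1 -> a
  T2 -> b

CYK fill:
  cell(0,0) c: {A,T0}  orig:{A}
  cell(1,1) c: {A,T0}  orig:{A}
  cell(2,2) c: {A,T0}  orig:{A}
  cell(3,3) a: {T1}  orig:{}
  cell(4,4) a: {T1}  orig:{}
  cell(5,5) c: {A,T0}  orig:{A}
  cell(6,6) c: {A,T0}  orig:{A}
  cell(7,7) a: {T1}  orig:{}
  cell(0,1) cc: ∅
  cell(1,2) cc: ∅
  cell(2,3) ca: {A}
  cell(3,4) aa: ∅
  cell(4,5) ac: {S}
  cell(5,6) cc: ∅
  cell(6,7) ca: {A}
  cell(0,2) ccc: ∅
  cell(1,3) cca: ∅
  cell(2,4) caa: ∅
  cell(3,5) aac: ∅
  cell(4,6) acc: {B}
  cell(5,7) cca: ∅
  cell(0,3) ccca: ∅
  cell(1,4) ccaa: ∅
  cell(2,5) caac: ∅
  cell(3,6) aacc: {S}
  cell(4,7) acca: {B}
  cell(0,4) cccaa: ∅
  cell(1,5) ccaac: ∅
  cell(2,6) caacc: {A,S}
  cell(3,7) aacca: {S}
  cell(0,5) cccaac: ∅
  cell(1,6) ccaacc: {S}
  cell(2,7) caacca: {A,S}
  cell(0,6) cccaacc: {S}
  cell(1,7) ccaacca: {S}
  cell(0,7) cccaacca: {S}

S ∈ T[0,7] ⇒ YES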